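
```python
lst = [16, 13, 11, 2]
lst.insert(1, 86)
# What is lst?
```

[16, 86, 13, 11, 2]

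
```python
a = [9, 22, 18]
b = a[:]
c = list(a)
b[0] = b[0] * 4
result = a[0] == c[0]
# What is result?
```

After line 1: a = [9, 22, 18]
After line 2 (b = a[:], copy): a = [9, 22, 18], b = [9, 22, 18]
After line 3 (c = list(a) is a copy, new object): c = [9, 22, 18]
After line 4 (b[0] = 9 * 4 = 36; only b mutates (copy)): a = [9, 22, 18], b = [36, 22, 18], c = [9, 22, 18]
After line 5 (a[0] = 9, c[0] = 9; result = True)

True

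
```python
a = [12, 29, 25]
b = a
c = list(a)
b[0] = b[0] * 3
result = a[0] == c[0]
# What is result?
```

After line 1: a = [12, 29, 25]
After line 2 (b = a, alias): a = [12, 29, 25], b = [12, 29, 25]
After line 3 (c = list(a) is a copy, new object): c = [12, 29, 25]
After line 4 (b[0] = 12 * 3 = 36; mutates shared a/b): a = b = [36, 29, 25], c = [12, 29, 25]
After line 5 (a[0] = 36, c[0] = 12; result = False)

False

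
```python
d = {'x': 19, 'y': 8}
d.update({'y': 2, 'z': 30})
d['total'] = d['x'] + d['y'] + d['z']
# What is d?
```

After line 1: d = {'x': 19, 'y': 8}
After line 2 (y overwritten, z added): d = {'x': 19, 'y': 2, 'z': 30}
After line 3 (total = 19 + 2 + 30 = 51): d = {'x': 19, 'y': 2, 'z': 30, 'total': 51}

{'x': 19, 'y': 2, 'z': 30, 'total': 51}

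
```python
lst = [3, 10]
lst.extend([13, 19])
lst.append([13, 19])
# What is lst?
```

After line 1: lst = [3, 10]
After line 2 (extend unpacks [13, 19]): lst = [3, 10, 13, 19]
After line 3 (append adds [13, 19] as single element): lst = [3, 10, 13, 19, [13, 19]]

[3, 10, 13, 19, [13, 19]]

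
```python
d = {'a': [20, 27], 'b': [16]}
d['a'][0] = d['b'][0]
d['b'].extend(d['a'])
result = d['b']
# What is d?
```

After line 1: d = {'a': [20, 27], 'b': [16]}
After line 2 (a[0] = b[0] = 16): d = {'a': [16, 27], 'b': [16]}
After line 3 (b.extend(a) appends [16, 27]): d = {'a': [16, 27], 'b': [16, 16, 27]}
After line 4: result = d['b'] = [16, 16, 27]

{'a': [16, 27], 'b': [16, 16, 27]}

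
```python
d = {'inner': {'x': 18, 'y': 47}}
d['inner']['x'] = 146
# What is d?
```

After line 1: d = {'inner': {'x': 18, 'y': 47}}
After line 2 (inner x overwritten): d = {'inner': {'x': 146, 'y': 47}}

{'inner': {'x': 146, 'y': 47}}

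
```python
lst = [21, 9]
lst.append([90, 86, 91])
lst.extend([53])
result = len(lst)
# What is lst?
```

After line 1: lst = [21, 9]
After line 2 (append adds [90, 86, 91] as single element): lst = [21, 9, [90, 86, 91]]
After line 3 (extend unpacks [53], adds 53): lst = [21, 9, [90, 86, 91], 53]
After line 4: result = len(lst) = 4

[21, 9, [90, 86, 91], 53]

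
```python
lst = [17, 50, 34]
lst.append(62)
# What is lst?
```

[17, 50, 34, 62]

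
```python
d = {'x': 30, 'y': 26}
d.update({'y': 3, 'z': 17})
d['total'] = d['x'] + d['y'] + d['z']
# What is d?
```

After line 1: d = {'x': 30, 'y': 26}
After line 2 (y overwritten, z added): d = {'x': 30, 'y': 3, 'z': 17}
After line 3 (total = 30 + 3 + 17 = 50): d = {'x': 30, 'y': 3, 'z': 17, 'total': 50}

{'x': 30, 'y': 3, 'z': 17, 'total': 50}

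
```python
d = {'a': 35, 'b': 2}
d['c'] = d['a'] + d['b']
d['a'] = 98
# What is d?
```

After line 1: d = {'a': 35, 'b': 2}
After line 2 (d['c'] = 35 + 2): d = {'a': 35, 'b': 2, 'c': 37}
After line 3: d = {'a': 98, 'b': 2, 'c': 37}

{'a': 98, 'b': 2, 'c': 37}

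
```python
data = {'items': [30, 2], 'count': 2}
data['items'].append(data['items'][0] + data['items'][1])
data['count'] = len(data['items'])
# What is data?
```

After line 1: data = {'items': [30, 2], 'count': 2}
After line 2 (append 30 + 2 = 32): data = {'items': [30, 2, 32], 'count': 2}
After line 3 (count = len(items) = 3): data = {'items': [30, 2, 32], 'count': 3}

{'items': [30, 2, 32], 'count': 3}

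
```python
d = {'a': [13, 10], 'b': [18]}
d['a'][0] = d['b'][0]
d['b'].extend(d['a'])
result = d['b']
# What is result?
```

After line 1: d = {'a': [13, 10], 'b': [18]}
After line 2 (a[0] = b[0] = 18): d = {'a': [18, 10], 'b': [18]}
After line 3 (b.extend(a) appends [18, 10]): d = {'a': [18, 10], 'b': [18, 18, 10]}
After line 4: result = d['b'] = [18, 18, 10]

[18, 18, 10]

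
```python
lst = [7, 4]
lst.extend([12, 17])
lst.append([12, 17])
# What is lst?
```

After line 1: lst = [7, 4]
After line 2 (extend unpacks [12, 17]): lst = [7, 4, 12, 17]
After line 3 (append adds [12, 17] as single element): lst = [7, 4, 12, 17, [12, 17]]

[7, 4, 12, 17, [12, 17]]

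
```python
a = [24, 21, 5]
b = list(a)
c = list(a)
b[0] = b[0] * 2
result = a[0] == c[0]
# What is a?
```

After line 1: a = [24, 21, 5]
After line 2 (b = list(a), copy): a = [24, 21, 5], b = [24, 21, 5]
After line 3 (c = list(a) is a copy, new object): c = [24, 21, 5]
After line 4 (b[0] = 24 * 2 = 48; only b mutates (copy)): a = [24, 21, 5], b = [48, 21, 5], c = [24, 21, 5]
After line 5 (a[0] = 24, c[0] = 24; result = True)

[24, 21, 5]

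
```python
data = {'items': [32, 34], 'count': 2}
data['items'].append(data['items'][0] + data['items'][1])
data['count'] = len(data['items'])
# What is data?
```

After line 1: data = {'items': [32, 34], 'count': 2}
After line 2 (append 32 + 34 = 66): data = {'items': [32, 34, 66], 'count': 2}
After line 3 (count = len(items) = 3): data = {'items': [32, 34, 66], 'count': 3}

{'items': [32, 34, 66], 'count': 3}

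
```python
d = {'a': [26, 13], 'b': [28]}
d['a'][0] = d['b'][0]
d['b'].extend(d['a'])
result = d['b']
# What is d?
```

After line 1: d = {'a': [26, 13], 'b': [28]}
After line 2 (a[0] = b[0] = 28): d = {'a': [28, 13], 'b': [28]}
After line 3 (b.extend(a) appends [28, 13]): d = {'a': [28, 13], 'b': [28, 28, 13]}
After line 4: result = d['b'] = [28, 28, 13]

{'a': [28, 13], 'b': [28, 28, 13]}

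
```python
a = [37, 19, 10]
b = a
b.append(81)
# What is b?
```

After line 1: a = [37, 19, 10]
After line 2 (b = a is an alias, same object): a = [37, 19, 10], b = [37, 19, 10]
After line 3 (b.append mutates the shared list): a = [37, 19, 10, 81], b = [37, 19, 10, 81]

[37, 19, 10, 81]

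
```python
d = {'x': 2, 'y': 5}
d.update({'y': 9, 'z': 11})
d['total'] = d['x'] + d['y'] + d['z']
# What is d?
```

After line 1: d = {'x': 2, 'y': 5}
After line 2 (y overwritten, z added): d = {'x': 2, 'y': 9, 'z': 11}
After line 3 (total = 2 + 9 + 11 = 22): d = {'x': 2, 'y': 9, 'z': 11, 'total': 22}

{'x': 2, 'y': 9, 'z': 11, 'total': 22}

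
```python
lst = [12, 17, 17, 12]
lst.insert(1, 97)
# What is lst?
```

[12, 97, 17, 17, 12]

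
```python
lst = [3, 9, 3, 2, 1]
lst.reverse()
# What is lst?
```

[1, 2, 3, 9, 3]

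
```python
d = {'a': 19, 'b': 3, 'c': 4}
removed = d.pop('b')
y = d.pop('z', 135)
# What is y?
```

After line 1: d = {'a': 19, 'b': 3, 'c': 4}
After line 2 (pop 'b' returns 3): d = {'a': 19, 'c': 4}, removed = 3
After line 3 (pop 'z' missing, returns default 135): d = {'a': 19, 'c': 4}, y = 135

135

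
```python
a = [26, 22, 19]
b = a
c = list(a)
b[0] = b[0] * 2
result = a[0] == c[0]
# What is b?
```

After line 1: a = [26, 22, 19]
After line 2 (b = a, alias): a = [26, 22, 19], b = [26, 22, 19]
After line 3 (c = list(a) is a copy, new object): c = [26, 22, 19]
After line 4 (b[0] = 26 * 2 = 52; mutates shared a/b): a = b = [52, 22, 19], c = [26, 22, 19]
After line 5 (a[0] = 52, c[0] = 26; result = False)

[52, 22, 19]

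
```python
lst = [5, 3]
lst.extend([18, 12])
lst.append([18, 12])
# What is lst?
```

After line 1: lst = [5, 3]
After line 2 (extend unpacks [18, 12]): lst = [5, 3, 18, 12]
After line 3 (append adds [18, 12] as single element): lst = [5, 3, 18, 12, [18, 12]]

[5, 3, 18, 12, [18, 12]]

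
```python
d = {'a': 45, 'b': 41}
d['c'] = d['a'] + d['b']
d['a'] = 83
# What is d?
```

After line 1: d = {'a': 45, 'b': 41}
After line 2 (d['c'] = 45 + 41): d = {'a': 45, 'b': 41, 'c': 86}
After line 3: d = {'a': 83, 'b': 41, 'c': 86}

{'a': 83, 'b': 41, 'c': 86}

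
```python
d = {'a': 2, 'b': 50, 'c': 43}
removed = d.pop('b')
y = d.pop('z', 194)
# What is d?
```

After line 1: d = {'a': 2, 'b': 50, 'c': 43}
After line 2 (pop 'b' returns 50): d = {'a': 2, 'c': 43}, removed = 50
After line 3 (pop 'z' missing, returns default 194): d = {'a': 2, 'c': 43}, y = 194

{'a': 2, 'c': 43}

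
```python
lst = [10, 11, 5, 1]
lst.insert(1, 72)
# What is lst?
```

[10, 72, 11, 5, 1]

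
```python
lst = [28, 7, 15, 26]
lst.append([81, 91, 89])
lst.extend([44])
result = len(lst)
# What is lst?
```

After line 1: lst = [28, 7, 15, 26]
After line 2 (append adds [81, 91, 89] as single element): lst = [28, 7, 15, 26, [81, 91, 89]]
After line 3 (extend unpacks [44], adds 44): lst = [28, 7, 15, 26, [81, 91, 89], 44]
After line 4: result = len(lst) = 6

[28, 7, 15, 26, [81, 91, 89], 44]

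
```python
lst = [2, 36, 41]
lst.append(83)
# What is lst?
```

[2, 36, 41, 83]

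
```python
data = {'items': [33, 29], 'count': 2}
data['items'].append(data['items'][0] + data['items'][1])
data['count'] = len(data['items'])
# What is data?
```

After line 1: data = {'items': [33, 29], 'count': 2}
After line 2 (append 33 + 29 = 62): data = {'items': [33, 29, 62], 'count': 2}
After line 3 (count = len(items) = 3): data = {'items': [33, 29, 62], 'count': 3}

{'items': [33, 29, 62], 'count': 3}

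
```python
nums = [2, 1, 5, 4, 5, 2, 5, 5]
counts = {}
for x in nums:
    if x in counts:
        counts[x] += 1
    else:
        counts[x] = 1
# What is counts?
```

Initial: counts = {}, nums = [2, 1, 5, 4, 5, 2, 5, 5]
See 2: counts = {2: 1}
See 1: counts = {2: 1, 1: 1}
See 5: counts = {2: 1, 1: 1, 5: 1}
See 4: counts = {2: 1, 1: 1, 5: 1, 4: 1}
See 5: counts = {2: 1, 1: 1, 5: 2, 4: 1}
See 2: counts = {2: 2, 1: 1, 5: 2, 4: 1}
See 5: counts = {2: 2, 1: 1, 5: 3, 4: 1}
See 5: counts = {2: 2, 1: 1, 5: 4, 4: 1}

{2: 2, 1: 1, 5: 4, 4: 1}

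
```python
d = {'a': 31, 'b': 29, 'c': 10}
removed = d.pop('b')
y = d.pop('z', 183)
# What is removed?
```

After line 1: d = {'a': 31, 'b': 29, 'c': 10}
After line 2 (pop 'b' returns 29): d = {'a': 31, 'c': 10}, removed = 29
After line 3 (pop 'z' missing, returns default 183): d = {'a': 31, 'c': 10}, y = 183

29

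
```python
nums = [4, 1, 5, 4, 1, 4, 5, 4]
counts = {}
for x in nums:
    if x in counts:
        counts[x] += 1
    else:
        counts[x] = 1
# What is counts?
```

Initial: counts = {}, nums = [4, 1, 5, 4, 1, 4, 5, 4]
See 4: counts = {4: 1}
See 1: counts = {4: 1, 1: 1}
See 5: counts = {4: 1, 1: 1, 5: 1}
See 4: counts = {4: 2, 1: 1, 5: 1}
See 1: counts = {4: 2, 1: 2, 5: 1}
See 4: counts = {4: 3, 1: 2, 5: 1}
See 5: counts = {4: 3, 1: 2, 5: 2}
See 4: counts = {4: 4, 1: 2, 5: 2}

{4: 4, 1: 2, 5: 2}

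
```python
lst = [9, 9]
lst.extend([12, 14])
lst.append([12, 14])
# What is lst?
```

After line 1: lst = [9, 9]
After line 2 (extend unpacks [12, 14]): lst = [9, 9, 12, 14]
After line 3 (append adds [12, 14] as single element): lst = [9, 9, 12, 14, [12, 14]]

[9, 9, 12, 14, [12, 14]]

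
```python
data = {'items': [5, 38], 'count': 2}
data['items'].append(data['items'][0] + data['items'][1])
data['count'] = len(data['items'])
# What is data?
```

After line 1: data = {'items': [5, 38], 'count': 2}
After line 2 (append 5 + 38 = 43): data = {'items': [5, 38, 43], 'count': 2}
After line 3 (count = len(items) = 3): data = {'items': [5, 38, 43], 'count': 3}

{'items': [5, 38, 43], 'count': 3}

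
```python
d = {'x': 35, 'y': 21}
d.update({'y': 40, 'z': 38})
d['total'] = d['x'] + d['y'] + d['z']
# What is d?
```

After line 1: d = {'x': 35, 'y': 21}
After line 2 (y overwritten, z added): d = {'x': 35, 'y': 40, 'z': 38}
After line 3 (total = 35 + 40 + 38 = 113): d = {'x': 35, 'y': 40, 'z': 38, 'total': 113}

{'x': 35, 'y': 40, 'z': 38, 'total': 113}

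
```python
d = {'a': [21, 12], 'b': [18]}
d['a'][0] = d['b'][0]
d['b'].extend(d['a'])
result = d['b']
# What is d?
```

After line 1: d = {'a': [21, 12], 'b': [18]}
After line 2 (a[0] = b[0] = 18): d = {'a': [18, 12], 'b': [18]}
After line 3 (b.extend(a) appends [18, 12]): d = {'a': [18, 12], 'b': [18, 18, 12]}
After line 4: result = d['b'] = [18, 18, 12]

{'a': [18, 12], 'b': [18, 18, 12]}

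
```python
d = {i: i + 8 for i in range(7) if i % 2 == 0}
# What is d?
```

{0: 8, 2: 10, 4: 12, 6: 14}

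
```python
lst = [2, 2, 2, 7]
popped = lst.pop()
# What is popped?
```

7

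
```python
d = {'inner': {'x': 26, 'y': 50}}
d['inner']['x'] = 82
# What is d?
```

After line 1: d = {'inner': {'x': 26, 'y': 50}}
After line 2 (inner x overwritten): d = {'inner': {'x': 82, 'y': 50}}

{'inner': {'x': 82, 'y': 50}}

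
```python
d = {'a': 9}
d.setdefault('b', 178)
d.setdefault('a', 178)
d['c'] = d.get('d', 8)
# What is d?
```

After line 1: d = {'a': 9}
After line 2 (setdefault adds 'b'=178): d = {'a': 9, 'b': 178}
After line 3 (setdefault 'a' no-op, already exists): d = {'a': 9, 'b': 178}
After line 4 (get('d', 8) returns default since 'd' not in d): d = {'a': 9, 'b': 178, 'c': 8}

{'a': 9, 'b': 178, 'c': 8}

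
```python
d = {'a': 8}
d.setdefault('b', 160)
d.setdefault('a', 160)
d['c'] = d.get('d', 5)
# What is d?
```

After line 1: d = {'a': 8}
After line 2 (setdefault adds 'b'=160): d = {'a': 8, 'b': 160}
After line 3 (setdefault 'a' no-op, already exists): d = {'a': 8, 'b': 160}
After line 4 (get('d', 5) returns default since 'd' not in d): d = {'a': 8, 'b': 160, 'c': 5}

{'a': 8, 'b': 160, 'c': 5}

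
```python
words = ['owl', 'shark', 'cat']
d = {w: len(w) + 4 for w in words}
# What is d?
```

{'owl': 7, 'shark': 9, 'cat': 7}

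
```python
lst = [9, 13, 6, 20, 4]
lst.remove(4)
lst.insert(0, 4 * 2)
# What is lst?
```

After line 1: lst = [9, 13, 6, 20, 4]
After line 2 (remove first 4): lst = [9, 13, 6, 20]
After line 3 (insert 8 at index 0): lst = [8, 9, 13, 6, 20]

[8, 9, 13, 6, 20]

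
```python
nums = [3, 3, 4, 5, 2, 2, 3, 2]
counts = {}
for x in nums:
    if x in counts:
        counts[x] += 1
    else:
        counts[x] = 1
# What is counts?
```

Initial: counts = {}, nums = [3, 3, 4, 5, 2, 2, 3, 2]
See 3: counts = {3: 1}
See 3: counts = {3: 2}
See 4: counts = {3: 2, 4: 1}
See 5: counts = {3: 2, 4: 1, 5: 1}
See 2: counts = {3: 2, 4: 1, 5: 1, 2: 1}
See 2: counts = {3: 2, 4: 1, 5: 1, 2: 2}
See 3: counts = {3: 3, 4: 1, 5: 1, 2: 2}
See 2: counts = {3: 3, 4: 1, 5: 1, 2: 3}

{3: 3, 4: 1, 5: 1, 2: 3}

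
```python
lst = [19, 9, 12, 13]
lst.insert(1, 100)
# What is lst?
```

[19, 100, 9, 12, 13]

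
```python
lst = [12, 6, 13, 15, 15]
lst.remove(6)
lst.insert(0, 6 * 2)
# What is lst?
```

After line 1: lst = [12, 6, 13, 15, 15]
After line 2 (remove first 6): lst = [12, 13, 15, 15]
After line 3 (insert 12 at index 0): lst = [12, 12, 13, 15, 15]

[12, 12, 13, 15, 15]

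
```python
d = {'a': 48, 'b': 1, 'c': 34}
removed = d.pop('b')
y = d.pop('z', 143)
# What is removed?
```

After line 1: d = {'a': 48, 'b': 1, 'c': 34}
After line 2 (pop 'b' returns 1): d = {'a': 48, 'c': 34}, removed = 1
After line 3 (pop 'z' missing, returns default 143): d = {'a': 48, 'c': 34}, y = 143

1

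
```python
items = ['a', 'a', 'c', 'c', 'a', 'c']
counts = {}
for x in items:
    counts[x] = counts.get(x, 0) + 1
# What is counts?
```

Initial: counts = {}, items = ['a', 'a', 'c', 'c', 'a', 'c']
See 'a': counts = {'a': 1}
See 'a': counts = {'a': 2}
See 'c': counts = {'a': 2, 'c': 1}
See 'c': counts = {'a': 2, 'c': 2}
See 'a': counts = {'a': 3, 'c': 2}
See 'c': counts = {'a': 3, 'c': 3}

{'a': 3, 'c': 3}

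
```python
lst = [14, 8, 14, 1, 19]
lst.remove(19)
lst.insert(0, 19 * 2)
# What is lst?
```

After line 1: lst = [14, 8, 14, 1, 19]
After line 2 (remove first 19): lst = [14, 8, 14, 1]
After line 3 (insert 38 at index 0): lst = [38, 14, 8, 14, 1]

[38, 14, 8, 14, 1]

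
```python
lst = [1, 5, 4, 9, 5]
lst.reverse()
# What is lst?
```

[5, 9, 4, 5, 1]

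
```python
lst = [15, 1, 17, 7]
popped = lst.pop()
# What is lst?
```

[15, 1, 17]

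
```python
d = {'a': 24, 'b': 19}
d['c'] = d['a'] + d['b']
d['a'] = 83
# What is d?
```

After line 1: d = {'a': 24, 'b': 19}
After line 2 (d['c'] = 24 + 19): d = {'a': 24, 'b': 19, 'c': 43}
After line 3: d = {'a': 83, 'b': 19, 'c': 43}

{'a': 83, 'b': 19, 'c': 43}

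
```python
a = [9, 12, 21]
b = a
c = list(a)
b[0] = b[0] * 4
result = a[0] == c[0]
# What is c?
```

After line 1: a = [9, 12, 21]
After line 2 (b = a, alias): a = [9, 12, 21], b = [9, 12, 21]
After line 3 (c = list(a) is a copy, new object): c = [9, 12, 21]
After line 4 (b[0] = 9 * 4 = 36; mutates shared a/b): a = b = [36, 12, 21], c = [9, 12, 21]
After line 5 (a[0] = 36, c[0] = 9; result = False)

[9, 12, 21]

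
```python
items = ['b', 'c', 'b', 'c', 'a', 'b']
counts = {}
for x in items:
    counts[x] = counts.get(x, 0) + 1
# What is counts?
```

Initial: counts = {}, items = ['b', 'c', 'b', 'c', 'a', 'b']
See 'b': counts = {'b': 1}
See 'c': counts = {'b': 1, 'c': 1}
See 'b': counts = {'b': 2, 'c': 1}
See 'c': counts = {'b': 2, 'c': 2}
See 'a': counts = {'b': 2, 'c': 2, 'a': 1}
See 'b': counts = {'b': 3, 'c': 2, 'a': 1}

{'b': 3, 'c': 2, 'a': 1}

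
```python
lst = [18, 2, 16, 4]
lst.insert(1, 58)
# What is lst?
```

[18, 58, 2, 16, 4]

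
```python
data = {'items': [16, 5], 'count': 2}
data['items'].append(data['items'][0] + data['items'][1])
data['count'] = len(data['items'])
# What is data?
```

After line 1: data = {'items': [16, 5], 'count': 2}
After line 2 (append 16 + 5 = 21): data = {'items': [16, 5, 21], 'count': 2}
After line 3 (count = len(items) = 3): data = {'items': [16, 5, 21], 'count': 3}

{'items': [16, 5, 21], 'count': 3}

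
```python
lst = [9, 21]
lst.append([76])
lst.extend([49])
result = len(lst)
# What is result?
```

After line 1: lst = [9, 21]
After line 2 (append adds [76] as single element): lst = [9, 21, [76]]
After line 3 (extend unpacks [49], adds 49): lst = [9, 21, [76], 49]
After line 4: result = len(lst) = 4

4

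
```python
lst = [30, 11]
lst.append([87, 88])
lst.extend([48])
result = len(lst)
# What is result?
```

After line 1: lst = [30, 11]
After line 2 (append adds [87, 88] as single element): lst = [30, 11, [87, 88]]
After line 3 (extend unpacks [48], adds 48): lst = [30, 11, [87, 88], 48]
After line 4: result = len(lst) = 4

4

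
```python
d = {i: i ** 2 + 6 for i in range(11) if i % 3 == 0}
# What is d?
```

{0: 6, 3: 15, 6: 42, 9: 87}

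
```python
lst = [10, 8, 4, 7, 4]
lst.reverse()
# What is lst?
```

[4, 7, 4, 8, 10]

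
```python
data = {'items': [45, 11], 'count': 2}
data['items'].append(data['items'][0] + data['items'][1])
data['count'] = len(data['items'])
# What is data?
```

After line 1: data = {'items': [45, 11], 'count': 2}
After line 2 (append 45 + 11 = 56): data = {'items': [45, 11, 56], 'count': 2}
After line 3 (count = len(items) = 3): data = {'items': [45, 11, 56], 'count': 3}

{'items': [45, 11, 56], 'count': 3}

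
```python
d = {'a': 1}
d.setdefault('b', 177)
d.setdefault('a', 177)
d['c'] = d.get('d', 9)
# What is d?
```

After line 1: d = {'a': 1}
After line 2 (setdefault adds 'b'=177): d = {'a': 1, 'b': 177}
After line 3 (setdefault 'a' no-op, already exists): d = {'a': 1, 'b': 177}
After line 4 (get('d', 9) returns default since 'd' not in d): d = {'a': 1, 'b': 177, 'c': 9}

{'a': 1, 'b': 177, 'c': 9}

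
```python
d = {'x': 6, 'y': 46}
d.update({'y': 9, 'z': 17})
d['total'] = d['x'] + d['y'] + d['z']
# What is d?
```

After line 1: d = {'x': 6, 'y': 46}
After line 2 (y overwritten, z added): d = {'x': 6, 'y': 9, 'z': 17}
After line 3 (total = 6 + 9 + 17 = 32): d = {'x': 6, 'y': 9, 'z': 17, 'total': 32}

{'x': 6, 'y': 9, 'z': 17, 'total': 32}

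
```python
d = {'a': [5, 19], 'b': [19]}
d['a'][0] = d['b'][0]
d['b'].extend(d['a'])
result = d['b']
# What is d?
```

After line 1: d = {'a': [5, 19], 'b': [19]}
After line 2 (a[0] = b[0] = 19): d = {'a': [19, 19], 'b': [19]}
After line 3 (b.extend(a) appends [19, 19]): d = {'a': [19, 19], 'b': [19, 19, 19]}
After line 4: result = d['b'] = [19, 19, 19]

{'a': [19, 19], 'b': [19, 19, 19]}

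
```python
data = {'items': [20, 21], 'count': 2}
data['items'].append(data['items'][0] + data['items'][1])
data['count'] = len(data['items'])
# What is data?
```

After line 1: data = {'items': [20, 21], 'count': 2}
After line 2 (append 20 + 21 = 41): data = {'items': [20, 21, 41], 'count': 2}
After line 3 (count = len(items) = 3): data = {'items': [20, 21, 41], 'count': 3}

{'items': [20, 21, 41], 'count': 3}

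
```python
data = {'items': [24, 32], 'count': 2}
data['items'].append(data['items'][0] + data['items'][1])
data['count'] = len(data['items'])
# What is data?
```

After line 1: data = {'items': [24, 32], 'count': 2}
After line 2 (append 24 + 32 = 56): data = {'items': [24, 32, 56], 'count': 2}
After line 3 (count = len(items) = 3): data = {'items': [24, 32, 56], 'count': 3}

{'items': [24, 32, 56], 'count': 3}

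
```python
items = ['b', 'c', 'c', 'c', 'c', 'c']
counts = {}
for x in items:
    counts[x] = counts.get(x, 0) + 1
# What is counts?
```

Initial: counts = {}, items = ['b', 'c', 'c', 'c', 'c', 'c']
See 'b': counts = {'b': 1}
See 'c': counts = {'b': 1, 'c': 1}
See 'c': counts = {'b': 1, 'c': 2}
See 'c': counts = {'b': 1, 'c': 3}
See 'c': counts = {'b': 1, 'c': 4}
See 'c': counts = {'b': 1, 'c': 5}

{'b': 1, 'c': 5}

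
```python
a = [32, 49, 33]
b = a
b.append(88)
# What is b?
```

After line 1: a = [32, 49, 33]
After line 2 (b = a is an alias, same object): a = [32, 49, 33], b = [32, 49, 33]
After line 3 (b.append mutates the shared list): a = [32, 49, 33, 88], b = [32, 49, 33, 88]

[32, 49, 33, 88]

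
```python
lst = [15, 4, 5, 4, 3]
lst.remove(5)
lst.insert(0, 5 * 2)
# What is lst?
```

After line 1: lst = [15, 4, 5, 4, 3]
After line 2 (remove first 5): lst = [15, 4, 4, 3]
After line 3 (insert 10 at index 0): lst = [10, 15, 4, 4, 3]

[10, 15, 4, 4, 3]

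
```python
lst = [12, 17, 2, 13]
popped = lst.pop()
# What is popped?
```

13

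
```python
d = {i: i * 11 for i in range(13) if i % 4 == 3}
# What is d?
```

{3: 33, 7: 77, 11: 121}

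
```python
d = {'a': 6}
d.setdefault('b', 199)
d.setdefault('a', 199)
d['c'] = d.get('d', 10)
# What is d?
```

After line 1: d = {'a': 6}
After line 2 (setdefault adds 'b'=199): d = {'a': 6, 'b': 199}
After line 3 (setdefault 'a' no-op, already exists): d = {'a': 6, 'b': 199}
After line 4 (get('d', 10) returns default since 'd' not in d): d = {'a': 6, 'b': 199, 'c': 10}

{'a': 6, 'b': 199, 'c': 10}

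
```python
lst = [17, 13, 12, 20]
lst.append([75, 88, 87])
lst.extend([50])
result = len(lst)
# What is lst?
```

After line 1: lst = [17, 13, 12, 20]
After line 2 (append adds [75, 88, 87] as single element): lst = [17, 13, 12, 20, [75, 88, 87]]
After line 3 (extend unpacks [50], adds 50): lst = [17, 13, 12, 20, [75, 88, 87], 50]
After line 4: result = len(lst) = 6

[17, 13, 12, 20, [75, 88, 87], 50]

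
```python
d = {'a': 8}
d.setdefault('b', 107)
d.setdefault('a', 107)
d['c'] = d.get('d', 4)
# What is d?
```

After line 1: d = {'a': 8}
After line 2 (setdefault adds 'b'=107): d = {'a': 8, 'b': 107}
After line 3 (setdefault 'a' no-op, already exists): d = {'a': 8, 'b': 107}
After line 4 (get('d', 4) returns default since 'd' not in d): d = {'a': 8, 'b': 107, 'c': 4}

{'a': 8, 'b': 107, 'c': 4}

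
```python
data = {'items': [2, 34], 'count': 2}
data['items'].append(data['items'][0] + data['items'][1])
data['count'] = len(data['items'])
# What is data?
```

After line 1: data = {'items': [2, 34], 'count': 2}
After line 2 (append 2 + 34 = 36): data = {'items': [2, 34, 36], 'count': 2}
After line 3 (count = len(items) = 3): data = {'items': [2, 34, 36], 'count': 3}

{'items': [2, 34, 36], 'count': 3}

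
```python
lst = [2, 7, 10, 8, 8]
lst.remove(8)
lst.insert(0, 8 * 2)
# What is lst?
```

After line 1: lst = [2, 7, 10, 8, 8]
After line 2 (remove first 8): lst = [2, 7, 10, 8]
After line 3 (insert 16 at index 0): lst = [16, 2, 7, 10, 8]

[16, 2, 7, 10, 8]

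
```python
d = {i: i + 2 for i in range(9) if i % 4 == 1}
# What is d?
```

{1: 3, 5: 7}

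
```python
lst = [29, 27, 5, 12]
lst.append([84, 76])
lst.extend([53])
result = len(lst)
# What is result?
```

After line 1: lst = [29, 27, 5, 12]
After line 2 (append adds [84, 76] as single element): lst = [29, 27, 5, 12, [84, 76]]
After line 3 (extend unpacks [53], adds 53): lst = [29, 27, 5, 12, [84, 76], 53]
After line 4: result = len(lst) = 6

6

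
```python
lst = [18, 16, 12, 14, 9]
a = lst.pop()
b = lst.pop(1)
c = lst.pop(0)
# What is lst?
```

After line 1: lst = [18, 16, 12, 14, 9]
After line 2 (pop() -> a = 9): lst = [18, 16, 12, 14]
After line 3 (pop(1) -> b = 16): lst = [18, 12, 14]
After line 4 (pop(0) -> c = 18): lst = [12, 14]

[12, 14]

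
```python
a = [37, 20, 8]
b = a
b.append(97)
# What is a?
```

After line 1: a = [37, 20, 8]
After line 2 (b = a is an alias, same object): a = [37, 20, 8], b = [37, 20, 8]
After line 3 (b.append mutates the shared list): a = [37, 20, 8, 97], b = [37, 20, 8, 97]

[37, 20, 8, 97]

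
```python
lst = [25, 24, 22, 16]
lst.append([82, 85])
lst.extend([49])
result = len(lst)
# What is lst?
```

After line 1: lst = [25, 24, 22, 16]
After line 2 (append adds [82, 85] as single element): lst = [25, 24, 22, 16, [82, 85]]
After line 3 (extend unpacks [49], adds 49): lst = [25, 24, 22, 16, [82, 85], 49]
After line 4: result = len(lst) = 6

[25, 24, 22, 16, [82, 85], 49]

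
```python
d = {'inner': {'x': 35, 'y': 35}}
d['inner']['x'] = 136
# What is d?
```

After line 1: d = {'inner': {'x': 35, 'y': 35}}
After line 2 (inner x overwritten): d = {'inner': {'x': 136, 'y': 35}}

{'inner': {'x': 136, 'y': 35}}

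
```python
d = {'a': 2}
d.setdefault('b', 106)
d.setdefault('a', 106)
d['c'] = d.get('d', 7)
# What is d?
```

After line 1: d = {'a': 2}
After line 2 (setdefault adds 'b'=106): d = {'a': 2, 'b': 106}
After line 3 (setdefault 'a' no-op, already exists): d = {'a': 2, 'b': 106}
After line 4 (get('d', 7) returns default since 'd' not in d): d = {'a': 2, 'b': 106, 'c': 7}

{'a': 2, 'b': 106, 'c': 7}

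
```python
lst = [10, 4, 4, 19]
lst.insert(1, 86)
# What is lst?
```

[10, 86, 4, 4, 19]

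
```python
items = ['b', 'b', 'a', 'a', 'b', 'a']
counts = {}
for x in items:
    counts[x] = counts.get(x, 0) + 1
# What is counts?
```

Initial: counts = {}, items = ['b', 'b', 'a', 'a', 'b', 'a']
See 'b': counts = {'b': 1}
See 'b': counts = {'b': 2}
See 'a': counts = {'b': 2, 'a': 1}
See 'a': counts = {'b': 2, 'a': 2}
See 'b': counts = {'b': 3, 'a': 2}
See 'a': counts = {'b': 3, 'a': 3}

{'b': 3, 'a': 3}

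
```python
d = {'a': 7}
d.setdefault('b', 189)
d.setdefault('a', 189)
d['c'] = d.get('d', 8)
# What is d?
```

After line 1: d = {'a': 7}
After line 2 (setdefault adds 'b'=189): d = {'a': 7, 'b': 189}
After line 3 (setdefault 'a' no-op, already exists): d = {'a': 7, 'b': 189}
After line 4 (get('d', 8) returns default since 'd' not in d): d = {'a': 7, 'b': 189, 'c': 8}

{'a': 7, 'b': 189, 'c': 8}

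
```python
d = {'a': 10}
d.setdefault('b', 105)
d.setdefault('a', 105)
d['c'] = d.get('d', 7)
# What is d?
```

After line 1: d = {'a': 10}
After line 2 (setdefault adds 'b'=105): d = {'a': 10, 'b': 105}
After line 3 (setdefault 'a' no-op, already exists): d = {'a': 10, 'b': 105}
After line 4 (get('d', 7) returns default since 'd' not in d): d = {'a': 10, 'b': 105, 'c': 7}

{'a': 10, 'b': 105, 'c': 7}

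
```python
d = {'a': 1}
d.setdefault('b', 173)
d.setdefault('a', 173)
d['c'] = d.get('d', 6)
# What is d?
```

After line 1: d = {'a': 1}
After line 2 (setdefault adds 'b'=173): d = {'a': 1, 'b': 173}
After line 3 (setdefault 'a' no-op, already exists): d = {'a': 1, 'b': 173}
After line 4 (get('d', 6) returns default since 'd' not in d): d = {'a': 1, 'b': 173, 'c': 6}

{'a': 1, 'b': 173, 'c': 6}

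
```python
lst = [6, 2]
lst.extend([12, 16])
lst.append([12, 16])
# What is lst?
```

After line 1: lst = [6, 2]
After line 2 (extend unpacks [12, 16]): lst = [6, 2, 12, 16]
After line 3 (append adds [12, 16] as single element): lst = [6, 2, 12, 16, [12, 16]]

[6, 2, 12, 16, [12, 16]]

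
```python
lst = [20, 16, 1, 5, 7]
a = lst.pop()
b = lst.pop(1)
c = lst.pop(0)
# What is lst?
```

After line 1: lst = [20, 16, 1, 5, 7]
After line 2 (pop() -> a = 7): lst = [20, 16, 1, 5]
After line 3 (pop(1) -> b = 16): lst = [20, 1, 5]
After line 4 (pop(0) -> c = 20): lst = [1, 5]

[1, 5]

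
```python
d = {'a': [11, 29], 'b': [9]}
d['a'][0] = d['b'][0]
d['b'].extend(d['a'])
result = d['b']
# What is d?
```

After line 1: d = {'a': [11, 29], 'b': [9]}
After line 2 (a[0] = b[0] = 9): d = {'a': [9, 29], 'b': [9]}
After line 3 (b.extend(a) appends [9, 29]): d = {'a': [9, 29], 'b': [9, 9, 29]}
After line 4: result = d['b'] = [9, 9, 29]

{'a': [9, 29], 'b': [9, 9, 29]}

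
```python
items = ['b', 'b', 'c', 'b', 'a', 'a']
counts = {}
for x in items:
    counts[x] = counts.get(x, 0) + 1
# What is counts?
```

Initial: counts = {}, items = ['b', 'b', 'c', 'b', 'a', 'a']
See 'b': counts = {'b': 1}
See 'b': counts = {'b': 2}
See 'c': counts = {'b': 2, 'c': 1}
See 'b': counts = {'b': 3, 'c': 1}
See 'a': counts = {'b': 3, 'c': 1, 'a': 1}
See 'a': counts = {'b': 3, 'c': 1, 'a': 2}

{'b': 3, 'c': 1, 'a': 2}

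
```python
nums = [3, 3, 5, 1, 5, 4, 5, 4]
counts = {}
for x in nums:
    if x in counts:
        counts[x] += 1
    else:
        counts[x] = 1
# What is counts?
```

Initial: counts = {}, nums = [3, 3, 5, 1, 5, 4, 5, 4]
See 3: counts = {3: 1}
See 3: counts = {3: 2}
See 5: counts = {3: 2, 5: 1}
See 1: counts = {3: 2, 5: 1, 1: 1}
See 5: counts = {3: 2, 5: 2, 1: 1}
See 4: counts = {3: 2, 5: 2, 1: 1, 4: 1}
See 5: counts = {3: 2, 5: 3, 1: 1, 4: 1}
See 4: counts = {3: 2, 5: 3, 1: 1, 4: 2}

{3: 2, 5: 3, 1: 1, 4: 2}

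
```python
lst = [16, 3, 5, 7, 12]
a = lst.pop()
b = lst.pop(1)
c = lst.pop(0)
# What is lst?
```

After line 1: lst = [16, 3, 5, 7, 12]
After line 2 (pop() -> a = 12): lst = [16, 3, 5, 7]
After line 3 (pop(1) -> b = 3): lst = [16, 5, 7]
After line 4 (pop(0) -> c = 16): lst = [5, 7]

[5, 7]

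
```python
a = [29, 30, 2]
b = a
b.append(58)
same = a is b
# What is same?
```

After line 1: a = [29, 30, 2]
After line 2 (b = a is an alias, same object): a = [29, 30, 2], b = [29, 30, 2]
After line 3 (b.append mutates the shared list): a = [29, 30, 2, 58], b = [29, 30, 2, 58]
After line 4 (same = a is b; same object -> True): same = True

True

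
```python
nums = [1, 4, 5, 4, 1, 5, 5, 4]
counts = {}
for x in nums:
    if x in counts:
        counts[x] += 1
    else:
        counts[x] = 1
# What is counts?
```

Initial: counts = {}, nums = [1, 4, 5, 4, 1, 5, 5, 4]
See 1: counts = {1: 1}
See 4: counts = {1: 1, 4: 1}
See 5: counts = {1: 1, 4: 1, 5: 1}
See 4: counts = {1: 1, 4: 2, 5: 1}
See 1: counts = {1: 2, 4: 2, 5: 1}
See 5: counts = {1: 2, 4: 2, 5: 2}
See 5: counts = {1: 2, 4: 2, 5: 3}
See 4: counts = {1: 2, 4: 3, 5: 3}

{1: 2, 4: 3, 5: 3}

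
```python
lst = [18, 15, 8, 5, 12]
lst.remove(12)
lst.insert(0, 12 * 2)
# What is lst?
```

After line 1: lst = [18, 15, 8, 5, 12]
After line 2 (remove first 12): lst = [18, 15, 8, 5]
After line 3 (insert 24 at index 0): lst = [24, 18, 15, 8, 5]

[24, 18, 15, 8, 5]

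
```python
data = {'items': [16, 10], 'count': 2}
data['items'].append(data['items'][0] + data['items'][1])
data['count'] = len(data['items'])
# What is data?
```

After line 1: data = {'items': [16, 10], 'count': 2}
After line 2 (append 16 + 10 = 26): data = {'items': [16, 10, 26], 'count': 2}
After line 3 (count = len(items) = 3): data = {'items': [16, 10, 26], 'count': 3}

{'items': [16, 10, 26], 'count': 3}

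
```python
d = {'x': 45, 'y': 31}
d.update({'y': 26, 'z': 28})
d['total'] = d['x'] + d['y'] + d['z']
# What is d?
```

After line 1: d = {'x': 45, 'y': 31}
After line 2 (y overwritten, z added): d = {'x': 45, 'y': 26, 'z': 28}
After line 3 (total = 45 + 26 + 28 = 99): d = {'x': 45, 'y': 26, 'z': 28, 'total': 99}

{'x': 45, 'y': 26, 'z': 28, 'total': 99}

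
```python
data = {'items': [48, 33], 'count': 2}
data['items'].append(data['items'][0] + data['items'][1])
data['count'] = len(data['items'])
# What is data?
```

After line 1: data = {'items': [48, 33], 'count': 2}
After line 2 (append 48 + 33 = 81): data = {'items': [48, 33, 81], 'count': 2}
After line 3 (count = len(items) = 3): data = {'items': [48, 33, 81], 'count': 3}

{'items': [48, 33, 81], 'count': 3}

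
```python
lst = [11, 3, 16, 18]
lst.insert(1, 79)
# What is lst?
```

[11, 79, 3, 16, 18]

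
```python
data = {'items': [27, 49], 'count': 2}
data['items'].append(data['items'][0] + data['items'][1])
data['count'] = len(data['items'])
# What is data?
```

After line 1: data = {'items': [27, 49], 'count': 2}
After line 2 (append 27 + 49 = 76): data = {'items': [27, 49, 76], 'count': 2}
After line 3 (count = len(items) = 3): data = {'items': [27, 49, 76], 'count': 3}

{'items': [27, 49, 76], 'count': 3}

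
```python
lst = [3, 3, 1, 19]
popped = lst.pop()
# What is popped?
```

19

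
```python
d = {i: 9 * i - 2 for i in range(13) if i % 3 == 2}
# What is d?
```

{2: 16, 5: 43, 8: 70, 11: 97}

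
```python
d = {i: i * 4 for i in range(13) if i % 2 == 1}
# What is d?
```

{1: 4, 3: 12, 5: 20, 7: 28, 9: 36, 11: 44}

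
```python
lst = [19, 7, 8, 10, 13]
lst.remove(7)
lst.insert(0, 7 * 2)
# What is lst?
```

After line 1: lst = [19, 7, 8, 10, 13]
After line 2 (remove first 7): lst = [19, 8, 10, 13]
After line 3 (insert 14 at index 0): lst = [14, 19, 8, 10, 13]

[14, 19, 8, 10, 13]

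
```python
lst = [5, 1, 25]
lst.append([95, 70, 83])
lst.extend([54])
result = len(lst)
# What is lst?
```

After line 1: lst = [5, 1, 25]
After line 2 (append adds [95, 70, 83] as single element): lst = [5, 1, 25, [95, 70, 83]]
After line 3 (extend unpacks [54], adds 54): lst = [5, 1, 25, [95, 70, 83], 54]
After line 4: result = len(lst) = 5

[5, 1, 25, [95, 70, 83], 54]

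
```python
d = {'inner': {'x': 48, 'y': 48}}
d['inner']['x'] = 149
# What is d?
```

After line 1: d = {'inner': {'x': 48, 'y': 48}}
After line 2 (inner x overwritten): d = {'inner': {'x': 149, 'y': 48}}

{'inner': {'x': 149, 'y': 48}}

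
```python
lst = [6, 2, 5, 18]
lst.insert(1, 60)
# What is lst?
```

[6, 60, 2, 5, 18]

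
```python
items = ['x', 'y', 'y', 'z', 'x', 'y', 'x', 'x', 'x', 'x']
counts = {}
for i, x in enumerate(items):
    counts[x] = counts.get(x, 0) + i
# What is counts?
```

Initial: counts = {}, items = ['x', 'y', 'y', 'z', 'x', 'y', 'x', 'x', 'x', 'x']
i=0, x='x': counts = {'x': 0}
i=1, x='y': counts = {'x': 0, 'y': 1}
i=2, x='y': counts = {'x': 0, 'y': 3}
i=3, x='z': counts = {'x': 0, 'y': 3, 'z': 3}
i=4, x='x': counts = {'x': 4, 'y': 3, 'z': 3}
i=5, x='y': counts = {'x': 4, 'y': 8, 'z': 3}
i=6, x='x': counts = {'x': 10, 'y': 8, 'z': 3}
i=7, x='x': counts = {'x': 17, 'y': 8, 'z': 3}
i=8, x='x': counts = {'x': 25, 'y': 8, 'z': 3}
i=9, x='x': counts = {'x': 34, 'y': 8, 'z': 3}

{'x': 34, 'y': 8, 'z': 3}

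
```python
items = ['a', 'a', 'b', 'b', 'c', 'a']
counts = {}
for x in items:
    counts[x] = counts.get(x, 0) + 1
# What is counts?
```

Initial: counts = {}, items = ['a', 'a', 'b', 'b', 'c', 'a']
See 'a': counts = {'a': 1}
See 'a': counts = {'a': 2}
See 'b': counts = {'a': 2, 'b': 1}
See 'b': counts = {'a': 2, 'b': 2}
See 'c': counts = {'a': 2, 'b': 2, 'c': 1}
See 'a': counts = {'a': 3, 'b': 2, 'c': 1}

{'a': 3, 'b': 2, 'c': 1}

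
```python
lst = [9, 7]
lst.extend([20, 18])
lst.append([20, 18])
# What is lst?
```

After line 1: lst = [9, 7]
After line 2 (extend unpacks [20, 18]): lst = [9, 7, 20, 18]
After line 3 (append adds [20, 18] as single element): lst = [9, 7, 20, 18, [20, 18]]

[9, 7, 20, 18, [20, 18]]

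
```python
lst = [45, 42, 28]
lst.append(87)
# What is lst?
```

[45, 42, 28, 87]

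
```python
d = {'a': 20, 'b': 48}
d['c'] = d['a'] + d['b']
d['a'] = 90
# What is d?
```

After line 1: d = {'a': 20, 'b': 48}
After line 2 (d['c'] = 20 + 48): d = {'a': 20, 'b': 48, 'c': 68}
After line 3: d = {'a': 90, 'b': 48, 'c': 68}

{'a': 90, 'b': 48, 'c': 68}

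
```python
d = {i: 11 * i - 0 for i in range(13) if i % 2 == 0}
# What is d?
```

{0: 0, 2: 22, 4: 44, 6: 66, 8: 88, 10: 110, 12: 132}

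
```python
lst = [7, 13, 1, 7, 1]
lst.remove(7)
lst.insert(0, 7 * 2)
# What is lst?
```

After line 1: lst = [7, 13, 1, 7, 1]
After line 2 (remove first 7): lst = [13, 1, 7, 1]
After line 3 (insert 14 at index 0): lst = [14, 13, 1, 7, 1]

[14, 13, 1, 7, 1]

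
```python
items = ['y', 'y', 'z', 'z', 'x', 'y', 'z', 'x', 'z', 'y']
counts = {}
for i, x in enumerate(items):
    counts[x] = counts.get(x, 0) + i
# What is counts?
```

Initial: counts = {}, items = ['y', 'y', 'z', 'z', 'x', 'y', 'z', 'x', 'z', 'y']
i=0, x='y': counts = {'y': 0}
i=1, x='y': counts = {'y': 1}
i=2, x='z': counts = {'y': 1, 'z': 2}
i=3, x='z': counts = {'y': 1, 'z': 5}
i=4, x='x': counts = {'y': 1, 'z': 5, 'x': 4}
i=5, x='y': counts = {'y': 6, 'z': 5, 'x': 4}
i=6, x='z': counts = {'y': 6, 'z': 11, 'x': 4}
i=7, x='x': counts = {'y': 6, 'z': 11, 'x': 11}
i=8, x='z': counts = {'y': 6, 'z': 19, 'x': 11}
i=9, x='y': counts = {'y': 15, 'z': 19, 'x': 11}

{'y': 15, 'z': 19, 'x': 11}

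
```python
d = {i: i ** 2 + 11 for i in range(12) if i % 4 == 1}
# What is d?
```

{1: 12, 5: 36, 9: 92}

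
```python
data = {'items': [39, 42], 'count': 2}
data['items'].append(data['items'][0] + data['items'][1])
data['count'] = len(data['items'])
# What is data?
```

After line 1: data = {'items': [39, 42], 'count': 2}
After line 2 (append 39 + 42 = 81): data = {'items': [39, 42, 81], 'count': 2}
After line 3 (count = len(items) = 3): data = {'items': [39, 42, 81], 'count': 3}

{'items': [39, 42, 81], 'count': 3}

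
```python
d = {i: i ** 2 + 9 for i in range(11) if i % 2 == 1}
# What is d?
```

{1: 10, 3: 18, 5: 34, 7: 58, 9: 90}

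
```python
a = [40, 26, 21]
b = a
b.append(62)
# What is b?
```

After line 1: a = [40, 26, 21]
After line 2 (b = a is an alias, same object): a = [40, 26, 21], b = [40, 26, 21]
After line 3 (b.append mutates the shared list): a = [40, 26, 21, 62], b = [40, 26, 21, 62]

[40, 26, 21, 62]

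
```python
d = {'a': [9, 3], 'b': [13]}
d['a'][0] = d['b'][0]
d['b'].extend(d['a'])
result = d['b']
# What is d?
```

After line 1: d = {'a': [9, 3], 'b': [13]}
After line 2 (a[0] = b[0] = 13): d = {'a': [13, 3], 'b': [13]}
After line 3 (b.extend(a) appends [13, 3]): d = {'a': [13, 3], 'b': [13, 13, 3]}
After line 4: result = d['b'] = [13, 13, 3]

{'a': [13, 3], 'b': [13, 13, 3]}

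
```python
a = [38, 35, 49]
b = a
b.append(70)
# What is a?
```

After line 1: a = [38, 35, 49]
After line 2 (b = a is an alias, same object): a = [38, 35, 49], b = [38, 35, 49]
After line 3 (b.append mutates the shared list): a = [38, 35, 49, 70], b = [38, 35, 49, 70]

[38, 35, 49, 70]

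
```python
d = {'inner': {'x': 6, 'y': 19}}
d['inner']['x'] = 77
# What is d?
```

After line 1: d = {'inner': {'x': 6, 'y': 19}}
After line 2 (inner x overwritten): d = {'inner': {'x': 77, 'y': 19}}

{'inner': {'x': 77, 'y': 19}}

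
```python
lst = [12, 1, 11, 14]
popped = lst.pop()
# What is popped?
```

14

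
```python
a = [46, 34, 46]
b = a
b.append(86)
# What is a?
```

After line 1: a = [46, 34, 46]
After line 2 (b = a is an alias, same object): a = [46, 34, 46], b = [46, 34, 46]
After line 3 (b.append mutates the shared list): a = [46, 34, 46, 86], b = [46, 34, 46, 86]

[46, 34, 46, 86]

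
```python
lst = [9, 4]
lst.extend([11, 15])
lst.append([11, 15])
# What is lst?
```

After line 1: lst = [9, 4]
After line 2 (extend unpacks [11, 15]): lst = [9, 4, 11, 15]
After line 3 (append adds [11, 15] as single element): lst = [9, 4, 11, 15, [11, 15]]

[9, 4, 11, 15, [11, 15]]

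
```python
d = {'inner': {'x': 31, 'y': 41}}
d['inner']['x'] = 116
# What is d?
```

After line 1: d = {'inner': {'x': 31, 'y': 41}}
After line 2 (inner x overwritten): d = {'inner': {'x': 116, 'y': 41}}

{'inner': {'x': 116, 'y': 41}}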